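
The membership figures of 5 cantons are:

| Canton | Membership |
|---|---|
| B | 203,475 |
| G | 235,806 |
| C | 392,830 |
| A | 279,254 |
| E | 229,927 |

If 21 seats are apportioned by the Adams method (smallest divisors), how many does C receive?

6

Standard divisor 1341292/21 ≈ 63871.048; standard quotas: B 3.186, G 3.692, C 6.150, A 4.372, E 3.600.
Rounding up gives 4, 4, 7, 5, 4 = 24 seats, so the divisor must be adjusted.
With modified divisor 73200: modified quotas B 2.780, G 3.221, C 5.367, A 3.815, E 3.141.
Rounding up: B 3, G 4, C 6, A 4, E 4 (total 21).
C receives 6.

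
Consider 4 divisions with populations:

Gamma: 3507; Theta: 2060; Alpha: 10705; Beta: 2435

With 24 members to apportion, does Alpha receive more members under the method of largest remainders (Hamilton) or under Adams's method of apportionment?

Hamilton

Hamilton: Gamma 4, Theta 3, Alpha 14, Beta 3.
Adams: Gamma 5, Theta 3, Alpha 13, Beta 3.
Alpha gets 14 under Hamilton and 13 under Adams.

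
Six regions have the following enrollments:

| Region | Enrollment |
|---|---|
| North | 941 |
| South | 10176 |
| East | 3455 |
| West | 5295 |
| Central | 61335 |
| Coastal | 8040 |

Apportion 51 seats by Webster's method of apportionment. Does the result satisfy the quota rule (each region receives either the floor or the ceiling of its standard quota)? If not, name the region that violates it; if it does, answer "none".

Standard quotas: North 0.538, South 5.815, East 1.974, West 3.026, Central 35.052, Coastal 4.595.
Webster allocation: North 1, South 6, East 2, West 3, Central 34, Coastal 5.
Central has quota 35.052 (lower 35, upper 36) but receives 34 — outside the quota interval.

Central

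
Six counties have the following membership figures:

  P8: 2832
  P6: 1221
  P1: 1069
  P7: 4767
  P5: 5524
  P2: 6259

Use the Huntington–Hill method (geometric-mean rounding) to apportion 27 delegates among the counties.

With divisor 827: modified quotas P8 3.424, P6 1.476, P1 1.293, P7 5.764, P5 6.680, P2 7.568.
Geometric-mean thresholds: P8 √(3·4)=3.464, P6 √(1·2)=1.414, P1 √(1·2)=1.414, P7 √(5·6)=5.477, P5 √(6·7)=6.481, P2 √(7·8)=7.483.
Each quota rounded against its threshold gives P8 3, P6 2, P1 1, P7 6, P5 7, P2 8 (total 27).

P8 3, P6 2, P1 1, P7 6, P5 7, P2 8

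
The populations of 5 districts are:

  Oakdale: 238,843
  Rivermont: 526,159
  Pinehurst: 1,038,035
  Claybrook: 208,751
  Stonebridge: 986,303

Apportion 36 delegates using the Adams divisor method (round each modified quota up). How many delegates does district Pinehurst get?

12

Standard divisor 2998091/36 ≈ 83280.306; standard quotas: Oakdale 2.868, Rivermont 6.318, Pinehurst 12.464, Claybrook 2.507, Stonebridge 11.843.
Rounding up gives 3, 7, 13, 3, 12 = 38 seats, so the divisor must be adjusted.
With modified divisor 88700: modified quotas Oakdale 2.693, Rivermont 5.932, Pinehurst 11.703, Claybrook 2.353, Stonebridge 11.120.
Rounding up: Oakdale 3, Rivermont 6, Pinehurst 12, Claybrook 3, Stonebridge 12 (total 36).
Pinehurst receives 12.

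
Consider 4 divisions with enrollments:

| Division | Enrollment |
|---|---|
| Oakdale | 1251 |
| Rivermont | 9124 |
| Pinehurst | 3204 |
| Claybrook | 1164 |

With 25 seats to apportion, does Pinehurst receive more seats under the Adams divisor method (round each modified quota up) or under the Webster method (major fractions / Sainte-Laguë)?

Adams

Adams: Oakdale 2, Rivermont 15, Pinehurst 6, Claybrook 2.
Webster: Oakdale 2, Rivermont 16, Pinehurst 5, Claybrook 2.
Pinehurst gets 6 under Adams and 5 under Webster.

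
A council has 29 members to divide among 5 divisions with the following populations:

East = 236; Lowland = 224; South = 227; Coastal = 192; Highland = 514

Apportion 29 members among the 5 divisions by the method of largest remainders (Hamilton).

East 5, Lowland 4, South 5, Coastal 4, Highland 11

Standard divisor: 1393 ÷ 29 ≈ 48.034.
Standard quotas: East 4.913, Lowland 4.663, South 4.726, Coastal 3.997, Highland 10.701.
Lower quotas: East 4, Lowland 4, South 4, Coastal 3, Highland 10 (sum 25, leaving 4 seats).
Remainders in descending order: Coastal 0.997, East 0.913, South 0.726, Highland 0.701, Lowland 0.663.
Largest remainders: Coastal, East, South, Highland receive the extra seats.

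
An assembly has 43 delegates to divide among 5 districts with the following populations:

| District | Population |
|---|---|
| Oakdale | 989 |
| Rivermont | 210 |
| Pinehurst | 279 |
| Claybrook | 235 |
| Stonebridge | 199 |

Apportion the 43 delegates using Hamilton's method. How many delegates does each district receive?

Oakdale=22; Rivermont=5; Pinehurst=6; Claybrook=5; Stonebridge=5

Standard divisor: 1912 ÷ 43 ≈ 44.465.
Standard quotas: Oakdale 22.242, Rivermont 4.723, Pinehurst 6.275, Claybrook 5.285, Stonebridge 4.475.
Lower quotas: Oakdale 22, Rivermont 4, Pinehurst 6, Claybrook 5, Stonebridge 4 (sum 41, leaving 2 seats).
Remainders in descending order: Rivermont 0.723, Stonebridge 0.475, Claybrook 0.285, Pinehurst 0.275, Oakdale 0.242.
Largest remainders: Rivermont, Stonebridge receive the extra seats.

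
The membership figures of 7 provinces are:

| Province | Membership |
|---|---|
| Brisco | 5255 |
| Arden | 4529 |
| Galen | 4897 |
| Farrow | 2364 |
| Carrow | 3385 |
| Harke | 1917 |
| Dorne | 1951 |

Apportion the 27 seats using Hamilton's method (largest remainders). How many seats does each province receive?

The standard divisor is 24298/27 ≈ 899.926.
Standard quotas: Brisco 5.8394, Arden 5.0326, Galen 5.4416, Farrow 2.6269, Carrow 3.7614, Harke 2.1302, Dorne 2.1680.
Lower quotas: Brisco 5, Arden 5, Galen 5, Farrow 2, Carrow 3, Harke 2, Dorne 2 (sum 24, leaving 3 seats).
Remainders in descending order: Brisco 0.8394, Carrow 0.7614, Farrow 0.6269, Galen 0.4416, Dorne 0.1680, Harke 0.1302, Arden 0.0326.
Largest remainders: Brisco, Carrow, Farrow receive the extra seats.

Brisco 6; Arden 5; Galen 5; Farrow 3; Carrow 4; Harke 2; Dorne 2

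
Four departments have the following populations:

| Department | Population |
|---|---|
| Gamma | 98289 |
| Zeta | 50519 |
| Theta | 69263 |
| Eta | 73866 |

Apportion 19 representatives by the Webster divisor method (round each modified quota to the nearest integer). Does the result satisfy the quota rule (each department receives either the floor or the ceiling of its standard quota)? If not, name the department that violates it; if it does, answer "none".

none

Standard quotas: Gamma 6.397, Zeta 3.288, Theta 4.508, Eta 4.807.
Webster allocation: Gamma 6, Zeta 3, Theta 5, Eta 5.
Every allocation lies between the lower and upper quota.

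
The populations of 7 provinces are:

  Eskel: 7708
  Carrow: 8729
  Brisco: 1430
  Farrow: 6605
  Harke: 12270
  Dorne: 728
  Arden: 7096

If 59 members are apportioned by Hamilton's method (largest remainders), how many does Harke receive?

16

Total 44566; standard divisor 44566/59 ≈ 755.356.
Standard quotas: Eskel 10.2045, Carrow 11.5561, Brisco 1.8931, Farrow 8.7442, Harke 16.2440, Dorne 0.9638, Arden 9.3942.
Lower quotas: Eskel 10, Carrow 11, Brisco 1, Farrow 8, Harke 16, Dorne 0, Arden 9 (sum 55, leaving 4 seats).
Remainders in descending order: Dorne 0.9638, Brisco 0.8931, Farrow 0.7442, Carrow 0.5561, Arden 0.3942, Harke 0.2440, Eskel 0.2045.
The surplus seats go to Dorne, Brisco, Farrow, Carrow.
Harke receives 16.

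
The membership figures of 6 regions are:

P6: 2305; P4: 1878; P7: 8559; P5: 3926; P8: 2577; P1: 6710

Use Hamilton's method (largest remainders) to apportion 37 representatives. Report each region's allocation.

Standard divisor: 25955 ÷ 37 ≈ 701.486.
Standard quotas: P6 3.2859, P4 2.6772, P7 12.2012, P5 5.5967, P8 3.6736, P1 9.5654.
Lower quotas: P6 3, P4 2, P7 12, P5 5, P8 3, P1 9 (sum 34, leaving 3 seats).
Remainders in descending order: P4 0.6772, P8 0.6736, P5 0.5967, P1 0.5654, P6 0.2859, P7 0.2012.
Largest remainders: P4, P8, P5 receive the extra seats.

P6 3, P4 3, P7 12, P5 6, P8 4, P1 9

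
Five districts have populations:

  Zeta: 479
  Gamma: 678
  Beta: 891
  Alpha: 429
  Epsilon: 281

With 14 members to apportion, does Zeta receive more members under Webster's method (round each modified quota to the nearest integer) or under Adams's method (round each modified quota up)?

Webster: Zeta 2, Gamma 4, Beta 5, Alpha 2, Epsilon 1.
Adams: Zeta 3, Gamma 3, Beta 4, Alpha 2, Epsilon 2.
Zeta gets 2 under Webster and 3 under Adams.

Adams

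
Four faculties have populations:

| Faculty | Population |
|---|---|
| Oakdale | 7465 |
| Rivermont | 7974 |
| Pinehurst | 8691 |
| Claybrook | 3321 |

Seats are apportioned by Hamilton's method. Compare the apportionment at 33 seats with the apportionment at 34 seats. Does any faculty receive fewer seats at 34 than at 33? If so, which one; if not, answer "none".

none

At 33 seats: Oakdale 9, Rivermont 10, Pinehurst 10, Claybrook 4.
At 34 seats: Oakdale 9, Rivermont 10, Pinehurst 11, Claybrook 4.
No faculty's allocation decreased.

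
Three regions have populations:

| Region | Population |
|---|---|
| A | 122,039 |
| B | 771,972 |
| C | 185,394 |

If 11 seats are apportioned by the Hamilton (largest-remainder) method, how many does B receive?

8

Total 1079405; standard divisor 1079405/11 ≈ 98127.727.
Standard quotas: A 1.2437, B 7.8670, C 1.8893.
Lower quotas: A 1, B 7, C 1 (sum 9, leaving 2 seats).
Remainders in descending order: C 0.8893, B 0.8670, A 0.2437.
The surplus seats go to C, B.
B receives 8.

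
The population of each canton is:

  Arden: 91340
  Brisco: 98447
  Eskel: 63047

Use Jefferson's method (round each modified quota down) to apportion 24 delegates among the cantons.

Standard divisor 252834/24 ≈ 10534.75; standard quotas: Arden 8.670, Brisco 9.345, Eskel 5.985.
Rounding down gives 8, 9, 5 = 22 seats, so the divisor must be adjusted.
With modified divisor 10000: modified quotas Arden 9.134, Brisco 9.845, Eskel 6.305.
Rounding down: Arden 9, Brisco 9, Eskel 6 (total 24).

Arden 9, Brisco 9, Eskel 6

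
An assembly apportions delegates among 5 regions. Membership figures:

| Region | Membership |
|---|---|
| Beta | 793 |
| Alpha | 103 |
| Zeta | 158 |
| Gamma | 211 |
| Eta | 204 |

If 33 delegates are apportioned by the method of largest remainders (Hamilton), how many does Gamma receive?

Total 1469; standard divisor 1469/33 ≈ 44.515.
Standard quotas: Beta 17.814, Alpha 2.314, Zeta 3.549, Gamma 4.740, Eta 4.583.
Lower quotas: Beta 17, Alpha 2, Zeta 3, Gamma 4, Eta 4 (sum 30, leaving 3 seats).
Remainders in descending order: Beta 0.814, Gamma 0.740, Eta 0.583, Zeta 0.549, Alpha 0.314.
The surplus seats go to Beta, Gamma, Eta.
Gamma receives 5.

5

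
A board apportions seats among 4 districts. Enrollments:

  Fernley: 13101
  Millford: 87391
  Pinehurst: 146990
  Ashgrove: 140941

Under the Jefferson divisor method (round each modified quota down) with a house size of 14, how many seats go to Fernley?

0

Standard divisor 388423/14 ≈ 27744.5; standard quotas: Fernley 0.472, Millford 3.150, Pinehurst 5.298, Ashgrove 5.080.
Rounding down gives 0, 3, 5, 5 = 13 seats, so the divisor must be adjusted.
With modified divisor 24000: modified quotas Fernley 0.546, Millford 3.641, Pinehurst 6.125, Ashgrove 5.873.
Rounding down: Fernley 0, Millford 3, Pinehurst 6, Ashgrove 5 (total 14).
Fernley receives 0.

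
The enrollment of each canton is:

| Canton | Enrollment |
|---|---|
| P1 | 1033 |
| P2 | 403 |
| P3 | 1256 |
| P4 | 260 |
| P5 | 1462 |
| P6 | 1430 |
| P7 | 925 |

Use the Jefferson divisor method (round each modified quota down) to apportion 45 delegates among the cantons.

Standard divisor 6769/45 ≈ 150.422; standard quotas: P1 6.867, P2 2.679, P3 8.350, P4 1.728, P5 9.719, P6 9.507, P7 6.149.
Rounding down gives 6, 2, 8, 1, 9, 9, 6 = 41 seats, so the divisor must be adjusted.
With modified divisor 137: modified quotas P1 7.540, P2 2.942, P3 9.168, P4 1.898, P5 10.672, P6 10.438, P7 6.752.
Rounding down: P1 7, P2 2, P3 9, P4 1, P5 10, P6 10, P7 6 (total 45).

P1 7; P2 2; P3 9; P4 1; P5 10; P6 10; P7 6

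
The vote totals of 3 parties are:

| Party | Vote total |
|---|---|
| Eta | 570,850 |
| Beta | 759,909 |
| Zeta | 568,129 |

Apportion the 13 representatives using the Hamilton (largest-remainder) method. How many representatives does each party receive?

The standard divisor is 1898888/13 ≈ 146068.308.
Standard quotas: Eta 3.9081, Beta 5.2024, Zeta 3.8895.
Lower quotas: Eta 3, Beta 5, Zeta 3 (sum 11, leaving 2 seats).
Remainders in descending order: Eta 0.9081, Zeta 0.8895, Beta 0.2024.
Largest remainders: Eta, Zeta receive the extra seats.

Eta 4, Beta 5, Zeta 4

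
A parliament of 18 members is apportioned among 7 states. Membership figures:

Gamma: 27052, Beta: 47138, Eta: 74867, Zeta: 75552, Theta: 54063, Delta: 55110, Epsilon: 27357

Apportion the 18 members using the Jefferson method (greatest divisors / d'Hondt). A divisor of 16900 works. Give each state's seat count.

With modified divisor 16900: modified quotas Gamma 1.601, Beta 2.789, Eta 4.430, Zeta 4.471, Theta 3.199, Delta 3.261, Epsilon 1.619.
Rounding down: Gamma 1, Beta 2, Eta 4, Zeta 4, Theta 3, Delta 3, Epsilon 1 (total 18).

Gamma 1, Beta 2, Eta 4, Zeta 4, Theta 3, Delta 3, Epsilon 1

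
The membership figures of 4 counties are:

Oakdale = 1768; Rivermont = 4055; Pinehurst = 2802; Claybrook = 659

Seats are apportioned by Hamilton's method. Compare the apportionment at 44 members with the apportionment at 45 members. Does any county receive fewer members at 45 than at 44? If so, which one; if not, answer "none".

At 44 seats: Oakdale 9, Rivermont 19, Pinehurst 13, Claybrook 3.
At 45 seats: Oakdale 8, Rivermont 20, Pinehurst 14, Claybrook 3.
Oakdale drops from 9 to 8.

Oakdale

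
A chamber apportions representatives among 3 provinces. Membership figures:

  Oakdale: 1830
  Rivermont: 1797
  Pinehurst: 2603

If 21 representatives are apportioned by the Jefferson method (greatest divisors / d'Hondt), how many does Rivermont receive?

6

Standard divisor 6230/21 ≈ 296.667; standard quotas: Oakdale 6.169, Rivermont 6.057, Pinehurst 8.774.
Rounding down gives 6, 6, 8 = 20 seats, so the divisor must be adjusted.
With modified divisor 280: modified quotas Oakdale 6.536, Rivermont 6.418, Pinehurst 9.296.
Rounding down: Oakdale 6, Rivermont 6, Pinehurst 9 (total 21).
Rivermont receives 6.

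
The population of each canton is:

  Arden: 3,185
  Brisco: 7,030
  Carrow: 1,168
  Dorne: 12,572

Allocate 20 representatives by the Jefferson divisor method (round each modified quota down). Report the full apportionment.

Standard divisor 23955/20 ≈ 1197.75; standard quotas: Arden 2.659, Brisco 5.869, Carrow 0.975, Dorne 10.496.
Rounding down gives 2, 5, 0, 10 = 17 seats, so the divisor must be adjusted.
With modified divisor 1100: modified quotas Arden 2.895, Brisco 6.391, Carrow 1.062, Dorne 11.429.
Rounding down: Arden 2, Brisco 6, Carrow 1, Dorne 11 (total 20).

Arden=2; Brisco=6; Carrow=1; Dorne=11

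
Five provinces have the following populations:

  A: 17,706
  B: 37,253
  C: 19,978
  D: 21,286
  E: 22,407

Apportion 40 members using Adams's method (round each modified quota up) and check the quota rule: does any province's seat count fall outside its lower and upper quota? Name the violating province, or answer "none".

none

Standard quotas: A 5.970, B 12.561, C 6.736, D 7.177, E 7.555.
Adams allocation: A 6, B 12, C 7, D 7, E 8.
Every allocation lies between the lower and upper quota.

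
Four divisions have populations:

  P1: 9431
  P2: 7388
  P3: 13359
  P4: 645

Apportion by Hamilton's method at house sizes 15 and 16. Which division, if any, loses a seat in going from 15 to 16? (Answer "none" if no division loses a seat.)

At 15 seats: P1 5, P2 4, P3 6, P4 0.
At 16 seats: P1 5, P2 4, P3 7, P4 0.
No division's allocation decreased.

none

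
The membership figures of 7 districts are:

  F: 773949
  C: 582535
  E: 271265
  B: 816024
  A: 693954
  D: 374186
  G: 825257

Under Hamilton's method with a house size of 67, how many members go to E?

The standard divisor is 4337170/67 ≈ 64733.881.
Standard quotas: F 11.9559, C 8.9989, E 4.1905, B 12.6058, A 10.7201, D 5.7804, G 12.7485.
Lower quotas: F 11, C 8, E 4, B 12, A 10, D 5, G 12 (sum 62, leaving 5 seats).
Remainders in descending order: C 0.9989, F 0.9559, D 0.7804, G 0.7485, A 0.7201, B 0.6058, E 0.1905.
Largest remainders: C, F, D, G, A receive the extra seats.
E receives 4.

4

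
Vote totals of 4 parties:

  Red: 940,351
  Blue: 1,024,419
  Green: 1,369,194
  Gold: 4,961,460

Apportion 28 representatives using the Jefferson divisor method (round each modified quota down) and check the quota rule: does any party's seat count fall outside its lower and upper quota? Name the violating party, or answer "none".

Standard quotas: Red 3.174, Blue 3.458, Green 4.622, Gold 16.747.
Jefferson allocation: Red 3, Blue 3, Green 4, Gold 18.
Gold has quota 16.747 (lower 16, upper 17) but receives 18 — outside the quota interval.

Gold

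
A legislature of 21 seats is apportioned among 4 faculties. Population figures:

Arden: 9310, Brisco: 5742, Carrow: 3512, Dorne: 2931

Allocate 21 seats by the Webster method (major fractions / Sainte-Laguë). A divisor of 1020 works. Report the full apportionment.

Arden=9; Brisco=6; Carrow=3; Dorne=3

With modified divisor 1020: modified quotas Arden 9.127, Brisco 5.629, Carrow 3.443, Dorne 2.874.
Rounding to the nearest integer: Arden 9, Brisco 6, Carrow 3, Dorne 3 (total 21).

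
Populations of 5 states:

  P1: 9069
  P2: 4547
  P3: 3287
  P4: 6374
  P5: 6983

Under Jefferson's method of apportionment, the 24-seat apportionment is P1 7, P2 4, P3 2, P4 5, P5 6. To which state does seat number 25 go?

P1

Priority for the next seat is population ÷ (current seats + 1).
Priorities: P1 1133.625, P2 909.400, P3 1095.667, P4 1062.333, P5 997.571.
Highest priority: P1.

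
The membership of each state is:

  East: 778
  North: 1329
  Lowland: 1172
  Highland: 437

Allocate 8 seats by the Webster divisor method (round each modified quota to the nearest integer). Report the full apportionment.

East 2; North 3; Lowland 2; Highland 1

Standard divisor 3716/8 ≈ 464.5; standard quotas: East 1.675, North 2.861, Lowland 2.523, Highland 0.941.
Rounding to the nearest integer gives 2, 3, 3, 1 = 9 seats, so the divisor must be adjusted.
With modified divisor 500: modified quotas East 1.556, North 2.658, Lowland 2.344, Highland 0.874.
Rounding to the nearest integer: East 2, North 3, Lowland 2, Highland 1 (total 8).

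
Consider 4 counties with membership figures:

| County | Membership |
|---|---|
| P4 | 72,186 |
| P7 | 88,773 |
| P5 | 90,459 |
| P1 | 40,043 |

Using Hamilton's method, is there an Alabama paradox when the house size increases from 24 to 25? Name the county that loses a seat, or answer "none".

none

At 24 seats: P4 6, P7 7, P5 8, P1 3.
At 25 seats: P4 6, P7 8, P5 8, P1 3.
No county's allocation decreased.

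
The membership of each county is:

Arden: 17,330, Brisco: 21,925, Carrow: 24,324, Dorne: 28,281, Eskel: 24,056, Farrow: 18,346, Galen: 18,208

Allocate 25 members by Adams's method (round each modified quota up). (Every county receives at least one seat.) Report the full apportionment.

Standard divisor 152470/25 ≈ 6098.8; standard quotas: Arden 2.842, Brisco 3.595, Carrow 3.988, Dorne 4.637, Eskel 3.944, Farrow 3.008, Galen 2.986.
Rounding up gives 3, 4, 4, 5, 4, 4, 3 = 27 seats, so the divisor must be adjusted.
With modified divisor 7200: modified quotas Arden 2.407, Brisco 3.045, Carrow 3.378, Dorne 3.928, Eskel 3.341, Farrow 2.548, Galen 2.529.
Rounding up: Arden 3, Brisco 4, Carrow 4, Dorne 4, Eskel 4, Farrow 3, Galen 3 (total 25).

Arden 3, Brisco 4, Carrow 4, Dorne 4, Eskel 4, Farrow 3, Galen 3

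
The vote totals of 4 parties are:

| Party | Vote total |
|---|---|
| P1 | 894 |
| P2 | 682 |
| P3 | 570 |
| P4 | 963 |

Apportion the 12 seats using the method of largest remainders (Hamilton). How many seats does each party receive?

Total 3109; standard divisor 3109/12 ≈ 259.083.
Standard quotas: P1 3.451, P2 2.632, P3 2.200, P4 3.717.
Lower quotas: P1 3, P2 2, P3 2, P4 3 (sum 10, leaving 2 seats).
Remainders in descending order: P4 0.717, P2 0.632, P1 0.451, P3 0.200.
Largest remainders: P4, P2 receive the extra seats.

P1=3; P2=3; P3=2; P4=4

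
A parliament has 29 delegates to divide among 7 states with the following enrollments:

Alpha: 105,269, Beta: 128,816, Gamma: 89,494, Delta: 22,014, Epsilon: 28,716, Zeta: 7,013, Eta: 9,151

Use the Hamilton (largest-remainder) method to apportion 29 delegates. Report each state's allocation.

Total 390473; standard divisor 390473/29 ≈ 13464.586.
Standard quotas: Alpha 7.8182, Beta 9.5670, Gamma 6.6466, Delta 1.6350, Epsilon 2.1327, Zeta 0.5208, Eta 0.6796.
Lower quotas: Alpha 7, Beta 9, Gamma 6, Delta 1, Epsilon 2, Zeta 0, Eta 0 (sum 25, leaving 4 seats).
Remainders in descending order: Alpha 0.8182, Eta 0.6796, Gamma 0.6466, Delta 0.6350, Beta 0.5670, Zeta 0.5208, Epsilon 0.1327.
Largest remainders: Alpha, Eta, Gamma, Delta receive the extra seats.

Alpha: 8, Beta: 9, Gamma: 7, Delta: 2, Epsilon: 2, Zeta: 0, Eta: 1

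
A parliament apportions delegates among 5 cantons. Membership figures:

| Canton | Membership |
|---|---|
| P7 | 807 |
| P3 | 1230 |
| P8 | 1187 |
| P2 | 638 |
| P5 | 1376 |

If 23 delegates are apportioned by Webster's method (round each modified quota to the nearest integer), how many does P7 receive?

4

Standard divisor 5238/23 ≈ 227.739; standard quotas: P7 3.544, P3 5.401, P8 5.212, P2 2.801, P5 6.042.
Rounding to the nearest integer gives P7 4, P3 5, P8 5, P2 3, P5 6 — total 23, matching the house size, so no adjustment is needed.
P7 receives 4.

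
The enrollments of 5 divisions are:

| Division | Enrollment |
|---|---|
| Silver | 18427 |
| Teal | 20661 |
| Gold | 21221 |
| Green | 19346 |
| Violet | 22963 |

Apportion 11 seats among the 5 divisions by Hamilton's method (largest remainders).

The standard divisor is 102618/11 ≈ 9328.909.
Standard quotas: Silver 1.9753, Teal 2.2147, Gold 2.2748, Green 2.0738, Violet 2.4615.
Lower quotas: Silver 1, Teal 2, Gold 2, Green 2, Violet 2 (sum 9, leaving 2 seats).
Remainders in descending order: Silver 0.9753, Violet 0.4615, Gold 0.2748, Teal 0.2147, Green 0.0738.
The surplus seats go to Silver, Violet.

Silver 2; Teal 2; Gold 2; Green 2; Violet 3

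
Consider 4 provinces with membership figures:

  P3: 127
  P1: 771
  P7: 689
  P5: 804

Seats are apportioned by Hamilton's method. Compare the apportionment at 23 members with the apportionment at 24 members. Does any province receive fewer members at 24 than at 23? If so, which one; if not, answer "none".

none

At 23 seats: P3 1, P1 7, P7 7, P5 8.
At 24 seats: P3 1, P1 8, P7 7, P5 8.
No province's allocation decreased.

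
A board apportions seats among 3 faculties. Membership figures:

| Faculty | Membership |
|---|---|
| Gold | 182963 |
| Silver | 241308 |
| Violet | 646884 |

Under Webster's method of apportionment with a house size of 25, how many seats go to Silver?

6

Standard divisor 1071155/25 ≈ 42846.2; standard quotas: Gold 4.270, Silver 5.632, Violet 15.098.
Rounding to the nearest integer gives Gold 4, Silver 6, Violet 15 — total 25, matching the house size, so no adjustment is needed.
Silver receives 6.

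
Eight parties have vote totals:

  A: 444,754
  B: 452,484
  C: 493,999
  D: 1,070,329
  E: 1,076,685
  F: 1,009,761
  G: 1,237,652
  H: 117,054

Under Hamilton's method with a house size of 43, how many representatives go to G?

9

Standard divisor: 5902718 ÷ 43 ≈ 137272.512.
Standard quotas: A 3.2399, B 3.2962, C 3.5987, D 7.7971, E 7.8434, F 7.3559, G 9.0160, H 0.8527.
Lower quotas: A 3, B 3, C 3, D 7, E 7, F 7, G 9, H 0 (sum 39, leaving 4 seats).
Remainders in descending order: H 0.8527, E 0.8434, D 0.7971, C 0.5987, F 0.3559, B 0.2962, A 0.2399, G 0.0160.
Largest remainders: H, E, D, C receive the extra seats.
G receives 9.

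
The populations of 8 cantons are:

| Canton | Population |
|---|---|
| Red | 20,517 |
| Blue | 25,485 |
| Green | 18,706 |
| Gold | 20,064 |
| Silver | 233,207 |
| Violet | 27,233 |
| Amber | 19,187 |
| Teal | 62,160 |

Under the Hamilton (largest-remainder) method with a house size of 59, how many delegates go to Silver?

32

Standard divisor: 426559 ÷ 59 ≈ 7229.814.
Standard quotas: Red 2.8378, Blue 3.5250, Green 2.5873, Gold 2.7752, Silver 32.2563, Violet 3.7668, Amber 2.6539, Teal 8.5977.
Lower quotas: Red 2, Blue 3, Green 2, Gold 2, Silver 32, Violet 3, Amber 2, Teal 8 (sum 54, leaving 5 seats).
Remainders in descending order: Red 0.8378, Gold 0.7752, Violet 0.7668, Amber 0.6539, Teal 0.5977, Green 0.5873, Blue 0.5250, Silver 0.2563.
Largest remainders: Red, Gold, Violet, Amber, Teal receive the extra seats.
Silver receives 32.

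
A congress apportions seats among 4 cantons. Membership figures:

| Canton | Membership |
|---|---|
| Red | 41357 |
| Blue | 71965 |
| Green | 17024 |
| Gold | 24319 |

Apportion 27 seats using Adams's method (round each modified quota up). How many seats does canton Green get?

3

Standard divisor 154665/27 ≈ 5728.333; standard quotas: Red 7.220, Blue 12.563, Green 2.972, Gold 4.245.
Rounding up gives 8, 13, 3, 5 = 29 seats, so the divisor must be adjusted.
With modified divisor 6040: modified quotas Red 6.847, Blue 11.915, Green 2.819, Gold 4.026.
Rounding up: Red 7, Blue 12, Green 3, Gold 5 (total 27).
Green receives 3.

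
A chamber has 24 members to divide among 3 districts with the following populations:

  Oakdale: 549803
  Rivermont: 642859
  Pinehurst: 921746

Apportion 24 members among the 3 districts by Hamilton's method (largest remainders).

Total 2114408; standard divisor 2114408/24 ≈ 88100.333.
Standard quotas: Oakdale 6.2406, Rivermont 7.2969, Pinehurst 10.4625.
Lower quotas: Oakdale 6, Rivermont 7, Pinehurst 10 (sum 23, leaving 1 seat).
Remainders in descending order: Pinehurst 0.4625, Rivermont 0.2969, Oakdale 0.2406.
Largest remainder: Pinehurst receives the extra seat.

Oakdale=6; Rivermont=7; Pinehurst=11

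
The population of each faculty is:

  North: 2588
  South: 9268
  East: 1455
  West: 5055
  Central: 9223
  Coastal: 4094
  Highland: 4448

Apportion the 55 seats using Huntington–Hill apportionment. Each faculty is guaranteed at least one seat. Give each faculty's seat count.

With divisor 658: modified quotas North 3.933, South 14.085, East 2.211, West 7.682, Central 14.017, Coastal 6.222, Highland 6.760.
Geometric-mean thresholds: North √(3·4)=3.464, South √(14·15)=14.491, East √(2·3)=2.449, West √(7·8)=7.483, Central √(14·15)=14.491, Coastal √(6·7)=6.481, Highland √(6·7)=6.481.
Each quota rounded against its threshold gives North 4, South 14, East 2, West 8, Central 14, Coastal 6, Highland 7 (total 55).

North=4; South=14; East=2; West=8; Central=14; Coastal=6; Highland=7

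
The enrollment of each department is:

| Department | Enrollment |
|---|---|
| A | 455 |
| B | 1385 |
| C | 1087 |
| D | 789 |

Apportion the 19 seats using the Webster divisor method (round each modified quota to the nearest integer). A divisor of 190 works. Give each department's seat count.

A: 2; B: 7; C: 6; D: 4

With modified divisor 190: modified quotas A 2.395, B 7.289, C 5.721, D 4.153.
Rounding to the nearest integer: A 2, B 7, C 6, D 4 (total 19).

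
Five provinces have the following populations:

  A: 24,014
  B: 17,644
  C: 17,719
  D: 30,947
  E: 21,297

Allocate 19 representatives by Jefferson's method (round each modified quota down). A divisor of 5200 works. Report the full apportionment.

With modified divisor 5200: modified quotas A 4.618, B 3.393, C 3.408, D 5.951, E 4.096.
Rounding down: A 4, B 3, C 3, D 5, E 4 (total 19).

A=4; B=3; C=3; D=5; E=4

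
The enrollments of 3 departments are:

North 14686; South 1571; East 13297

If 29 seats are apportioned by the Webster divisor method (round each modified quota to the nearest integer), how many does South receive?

2

Standard divisor 29554/29 ≈ 1019.103; standard quotas: North 14.411, South 1.542, East 13.048.
Rounding to the nearest integer gives North 14, South 2, East 13 — total 29, matching the house size, so no adjustment is needed.
South receives 2.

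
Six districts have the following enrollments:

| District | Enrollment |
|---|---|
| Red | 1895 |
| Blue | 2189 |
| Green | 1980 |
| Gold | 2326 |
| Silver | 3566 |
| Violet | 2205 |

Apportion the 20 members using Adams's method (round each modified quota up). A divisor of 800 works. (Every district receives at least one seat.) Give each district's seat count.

Red 3, Blue 3, Green 3, Gold 3, Silver 5, Violet 3

With modified divisor 800: modified quotas Red 2.369, Blue 2.736, Green 2.475, Gold 2.908, Silver 4.457, Violet 2.756.
Rounding up: Red 3, Blue 3, Green 3, Gold 3, Silver 5, Violet 3 (total 20).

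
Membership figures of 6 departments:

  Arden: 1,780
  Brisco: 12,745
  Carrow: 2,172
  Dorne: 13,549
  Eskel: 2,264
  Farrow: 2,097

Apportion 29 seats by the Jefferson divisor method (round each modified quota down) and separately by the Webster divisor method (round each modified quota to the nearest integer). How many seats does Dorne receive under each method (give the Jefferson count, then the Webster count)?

Jefferson: Arden 1, Brisco 11, Carrow 2, Dorne 12, Eskel 2, Farrow 1.
Webster: Arden 1, Brisco 11, Carrow 2, Dorne 11, Eskel 2, Farrow 2.
Dorne gets 12 under Jefferson and 11 under Webster.

12 and 11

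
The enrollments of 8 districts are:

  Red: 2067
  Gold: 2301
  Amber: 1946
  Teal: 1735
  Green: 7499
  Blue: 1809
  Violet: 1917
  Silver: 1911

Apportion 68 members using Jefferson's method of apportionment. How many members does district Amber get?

Standard divisor 21185/68 ≈ 311.544; standard quotas: Red 6.635, Gold 7.386, Amber 6.246, Teal 5.569, Green 24.070, Blue 5.807, Violet 6.153, Silver 6.134.
Rounding down gives 6, 7, 6, 5, 24, 5, 6, 6 = 65 seats, so the divisor must be adjusted.
With modified divisor 292: modified quotas Red 7.079, Gold 7.880, Amber 6.664, Teal 5.942, Green 25.682, Blue 6.195, Violet 6.565, Silver 6.545.
Rounding down: Red 7, Gold 7, Amber 6, Teal 5, Green 25, Blue 6, Violet 6, Silver 6 (total 68).
Amber receives 6.

6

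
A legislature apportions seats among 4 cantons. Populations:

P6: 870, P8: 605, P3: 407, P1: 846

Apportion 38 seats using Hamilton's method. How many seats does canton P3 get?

6

Standard divisor: 2728 ÷ 38 ≈ 71.789.
Standard quotas: P6 12.119, P8 8.427, P3 5.669, P1 11.784.
Lower quotas: P6 12, P8 8, P3 5, P1 11 (sum 36, leaving 2 seats).
Remainders in descending order: P1 0.784, P3 0.669, P8 0.427, P6 0.119.
Largest remainders: P1, P3 receive the extra seats.
P3 receives 6.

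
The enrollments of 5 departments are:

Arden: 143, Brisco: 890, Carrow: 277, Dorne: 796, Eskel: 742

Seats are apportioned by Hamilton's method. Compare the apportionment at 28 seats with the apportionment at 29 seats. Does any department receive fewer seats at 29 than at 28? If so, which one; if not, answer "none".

At 28 seats: Arden 1, Brisco 9, Carrow 3, Dorne 8, Eskel 7.
At 29 seats: Arden 1, Brisco 9, Carrow 3, Dorne 8, Eskel 8.
No department's allocation decreased.

none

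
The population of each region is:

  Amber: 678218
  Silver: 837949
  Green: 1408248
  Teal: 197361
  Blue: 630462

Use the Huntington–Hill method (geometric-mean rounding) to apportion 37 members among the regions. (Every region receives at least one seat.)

Amber=7, Silver=8, Green=14, Teal=2, Blue=6

With divisor 101570: modified quotas Amber 6.677, Silver 8.250, Green 13.865, Teal 1.943, Blue 6.207.
Geometric-mean thresholds: Amber √(6·7)=6.481, Silver √(8·9)=8.485, Green √(13·14)=13.491, Teal √(1·2)=1.414, Blue √(6·7)=6.481.
Each quota rounded against its threshold gives Amber 7, Silver 8, Green 14, Teal 2, Blue 6 (total 37).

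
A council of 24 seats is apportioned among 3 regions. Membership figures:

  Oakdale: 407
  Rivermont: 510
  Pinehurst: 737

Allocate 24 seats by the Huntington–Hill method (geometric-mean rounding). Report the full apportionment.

With divisor 69: modified quotas Oakdale 5.899, Rivermont 7.391, Pinehurst 10.681.
Geometric-mean thresholds: Oakdale √(5·6)=5.477, Rivermont √(7·8)=7.483, Pinehurst √(10·11)=10.488.
Each quota rounded against its threshold gives Oakdale 6, Rivermont 7, Pinehurst 11 (total 24).

Oakdale 6, Rivermont 7, Pinehurst 11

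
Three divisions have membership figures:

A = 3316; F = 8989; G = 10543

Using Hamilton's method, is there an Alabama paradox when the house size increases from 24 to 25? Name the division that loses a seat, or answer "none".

At 24 seats: A 4, F 9, G 11.
At 25 seats: A 4, F 10, G 11.
No division's allocation decreased.

none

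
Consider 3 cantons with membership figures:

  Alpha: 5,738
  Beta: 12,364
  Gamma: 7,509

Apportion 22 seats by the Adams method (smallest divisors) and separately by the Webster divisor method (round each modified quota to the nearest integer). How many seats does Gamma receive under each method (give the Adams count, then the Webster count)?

7 and 6

Adams: Alpha 5, Beta 10, Gamma 7.
Webster: Alpha 5, Beta 11, Gamma 6.
Gamma gets 7 under Adams and 6 under Webster.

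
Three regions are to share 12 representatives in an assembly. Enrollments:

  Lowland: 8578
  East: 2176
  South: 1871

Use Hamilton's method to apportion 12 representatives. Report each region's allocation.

Lowland 8; East 2; South 2

The standard divisor is 12625/12 ≈ 1052.083.
Standard quotas: Lowland 8.1533, East 2.0683, South 1.7784.
Lower quotas: Lowland 8, East 2, South 1 (sum 11, leaving 1 seat).
Remainders in descending order: South 0.7784, Lowland 0.1533, East 0.0683.
Largest remainder: South receives the extra seat.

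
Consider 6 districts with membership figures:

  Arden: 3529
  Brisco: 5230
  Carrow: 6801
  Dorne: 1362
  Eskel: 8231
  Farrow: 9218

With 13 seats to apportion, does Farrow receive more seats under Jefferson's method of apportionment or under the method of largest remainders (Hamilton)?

Jefferson

Jefferson: Arden 1, Brisco 2, Carrow 3, Dorne 0, Eskel 3, Farrow 4.
Hamilton: Arden 1, Brisco 2, Carrow 3, Dorne 1, Eskel 3, Farrow 3.
Farrow gets 4 under Jefferson and 3 under Hamilton.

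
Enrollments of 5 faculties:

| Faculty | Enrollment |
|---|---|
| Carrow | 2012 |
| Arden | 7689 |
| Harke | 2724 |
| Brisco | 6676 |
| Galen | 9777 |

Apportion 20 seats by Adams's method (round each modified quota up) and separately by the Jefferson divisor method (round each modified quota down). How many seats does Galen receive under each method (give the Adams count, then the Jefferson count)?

6 and 7

Adams: Carrow 2, Arden 5, Harke 2, Brisco 5, Galen 6.
Jefferson: Carrow 1, Arden 5, Harke 2, Brisco 5, Galen 7.
Galen gets 6 under Adams and 7 under Jefferson.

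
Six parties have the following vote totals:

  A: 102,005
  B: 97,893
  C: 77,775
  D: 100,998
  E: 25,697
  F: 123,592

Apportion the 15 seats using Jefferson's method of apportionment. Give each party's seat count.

A 3, B 3, C 2, D 3, E 0, F 4

Standard divisor 527960/15 ≈ 35197.333; standard quotas: A 2.898, B 2.781, C 2.210, D 2.869, E 0.730, F 3.511.
Rounding down gives 2, 2, 2, 2, 0, 3 = 11 seats, so the divisor must be adjusted.
With modified divisor 28400: modified quotas A 3.592, B 3.447, C 2.739, D 3.556, E 0.905, F 4.352.
Rounding down: A 3, B 3, C 2, D 3, E 0, F 4 (total 15).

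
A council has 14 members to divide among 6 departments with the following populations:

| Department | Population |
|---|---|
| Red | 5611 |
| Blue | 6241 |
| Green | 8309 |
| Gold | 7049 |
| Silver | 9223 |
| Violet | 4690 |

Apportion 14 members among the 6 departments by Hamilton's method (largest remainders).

Red 2, Blue 2, Green 3, Gold 2, Silver 3, Violet 2

Standard divisor: 41123 ÷ 14 ≈ 2937.357.
Standard quotas: Red 1.9102, Blue 2.1247, Green 2.8287, Gold 2.3998, Silver 3.1399, Violet 1.5967.
Lower quotas: Red 1, Blue 2, Green 2, Gold 2, Silver 3, Violet 1 (sum 11, leaving 3 seats).
Remainders in descending order: Red 0.9102, Green 0.8287, Violet 0.5967, Gold 0.3998, Silver 0.1399, Blue 0.1247.
The surplus seats go to Red, Green, Violet.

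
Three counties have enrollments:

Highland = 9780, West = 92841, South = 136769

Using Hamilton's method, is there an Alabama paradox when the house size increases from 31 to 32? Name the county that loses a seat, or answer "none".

none

At 31 seats: Highland 1, West 12, South 18.
At 32 seats: Highland 1, West 13, South 18.
No county's allocation decreased.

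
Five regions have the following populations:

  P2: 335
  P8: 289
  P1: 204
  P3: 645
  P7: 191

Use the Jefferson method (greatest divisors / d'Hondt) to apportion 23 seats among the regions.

P2 5; P8 4; P1 3; P3 9; P7 2

Standard divisor 1664/23 ≈ 72.348; standard quotas: P2 4.630, P8 3.995, P1 2.820, P3 8.915, P7 2.640.
Rounding down gives 4, 3, 2, 8, 2 = 19 seats, so the divisor must be adjusted.
With modified divisor 66: modified quotas P2 5.076, P8 4.379, P1 3.091, P3 9.773, P7 2.894.
Rounding down: P2 5, P8 4, P1 3, P3 9, P7 2 (total 23).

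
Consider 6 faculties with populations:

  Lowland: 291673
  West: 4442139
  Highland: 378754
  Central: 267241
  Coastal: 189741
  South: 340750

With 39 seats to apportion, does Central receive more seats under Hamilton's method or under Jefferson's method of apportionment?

Hamilton

Hamilton: Lowland 2, West 29, Highland 3, Central 2, Coastal 1, South 2.
Jefferson: Lowland 2, West 31, Highland 2, Central 1, Coastal 1, South 2.
Central gets 2 under Hamilton and 1 under Jefferson.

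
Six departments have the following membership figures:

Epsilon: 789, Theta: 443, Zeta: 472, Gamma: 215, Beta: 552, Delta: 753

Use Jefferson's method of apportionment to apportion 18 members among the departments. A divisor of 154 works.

Epsilon 5, Theta 2, Zeta 3, Gamma 1, Beta 3, Delta 4

With modified divisor 154: modified quotas Epsilon 5.123, Theta 2.877, Zeta 3.065, Gamma 1.396, Beta 3.584, Delta 4.890.
Rounding down: Epsilon 5, Theta 2, Zeta 3, Gamma 1, Beta 3, Delta 4 (total 18).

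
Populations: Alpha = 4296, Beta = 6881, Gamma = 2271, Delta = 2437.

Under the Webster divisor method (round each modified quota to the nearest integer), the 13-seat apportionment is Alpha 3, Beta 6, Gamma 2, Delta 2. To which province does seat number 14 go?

Alpha

Priority for the next seat is population ÷ (current seats + 0.5).
Priorities: Alpha 1227.429, Beta 1058.615, Gamma 908.400, Delta 974.800.
Highest priority: Alpha.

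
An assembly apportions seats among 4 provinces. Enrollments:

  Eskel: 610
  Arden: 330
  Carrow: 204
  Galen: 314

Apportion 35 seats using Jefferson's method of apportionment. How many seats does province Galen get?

7

Standard divisor 1458/35 ≈ 41.657; standard quotas: Eskel 14.643, Arden 7.922, Carrow 4.897, Galen 7.538.
Rounding down gives 14, 7, 4, 7 = 32 seats, so the divisor must be adjusted.
With modified divisor 40: modified quotas Eskel 15.250, Arden 8.250, Carrow 5.100, Galen 7.850.
Rounding down: Eskel 15, Arden 8, Carrow 5, Galen 7 (total 35).
Galen receives 7.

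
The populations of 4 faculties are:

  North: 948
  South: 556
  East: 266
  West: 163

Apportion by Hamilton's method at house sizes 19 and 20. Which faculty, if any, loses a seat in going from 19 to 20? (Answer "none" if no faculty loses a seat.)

At 19 seats: North 9, South 5, East 3, West 2.
At 20 seats: North 10, South 6, East 3, West 1.
West drops from 2 to 1.

West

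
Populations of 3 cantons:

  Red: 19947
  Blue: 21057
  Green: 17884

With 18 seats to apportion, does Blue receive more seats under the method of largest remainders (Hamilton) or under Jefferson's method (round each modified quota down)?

Hamilton: Red 6, Blue 6, Green 6.
Jefferson: Red 6, Blue 7, Green 5.
Blue gets 6 under Hamilton and 7 under Jefferson.

Jefferson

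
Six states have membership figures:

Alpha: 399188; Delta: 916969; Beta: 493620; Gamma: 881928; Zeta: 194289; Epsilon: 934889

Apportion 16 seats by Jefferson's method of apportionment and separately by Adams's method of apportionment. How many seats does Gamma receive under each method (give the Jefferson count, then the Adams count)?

Jefferson: Alpha 2, Delta 4, Beta 2, Gamma 4, Zeta 0, Epsilon 4.
Adams: Alpha 2, Delta 4, Beta 2, Gamma 3, Zeta 1, Epsilon 4.
Gamma gets 4 under Jefferson and 3 under Adams.

4 and 3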